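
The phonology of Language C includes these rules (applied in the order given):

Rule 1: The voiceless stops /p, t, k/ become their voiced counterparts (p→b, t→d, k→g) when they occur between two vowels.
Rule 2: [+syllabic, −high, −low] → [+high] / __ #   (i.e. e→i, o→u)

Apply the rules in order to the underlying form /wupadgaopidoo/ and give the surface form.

wubadgaobidou

Rule 1 (intervocalic voicing): /p/ is a voiceless stop between vowels /u/ and /a/, so it voices to [b]. /p/ is a voiceless stop between vowels /o/ and /i/, so it voices to [b]. /wupadgaopidoo/ → wubadgaobidoo.
Rule 2 (final vowel raising): /o/ is a mid vowel in word-final position, so it raises to [u]. /wubadgaobidoo/ → wubadgaobidou.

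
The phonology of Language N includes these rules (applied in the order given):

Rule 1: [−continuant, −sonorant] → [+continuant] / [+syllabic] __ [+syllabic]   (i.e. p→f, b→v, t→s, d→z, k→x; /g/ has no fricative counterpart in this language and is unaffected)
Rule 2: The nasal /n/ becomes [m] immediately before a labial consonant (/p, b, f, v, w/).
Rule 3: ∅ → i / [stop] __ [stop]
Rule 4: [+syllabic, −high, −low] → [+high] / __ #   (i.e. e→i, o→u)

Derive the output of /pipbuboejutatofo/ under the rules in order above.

Rule 1 (intervocalic spirantization): /b/ is a stop between vowels /u/ and /o/, so it spirantizes to the fricative [v]. /t/ is a stop between vowels /u/ and /a/, so it spirantizes to the fricative [s]. /t/ is a stop between vowels /a/ and /o/, so it spirantizes to the fricative [s]. /pipbuboejutatofo/ → pipbuvoejusasofo.
Rule 2 (nasal place assimilation): no segment meets the environment; /pipbuvoejusasofo/ is unchanged.
Rule 3 (stop-cluster i-epenthesis): /p/ and /b/ form a stop–stop cluster, so [i] is inserted between them. /pipbuvoejusasofo/ → pipibuvoejusasofo.
Rule 4 (final vowel raising): /o/ is a mid vowel in word-final position, so it raises to [u]. /pipibuvoejusasofo/ → pipibuvoejusasofu.

pipibuvoejusasofu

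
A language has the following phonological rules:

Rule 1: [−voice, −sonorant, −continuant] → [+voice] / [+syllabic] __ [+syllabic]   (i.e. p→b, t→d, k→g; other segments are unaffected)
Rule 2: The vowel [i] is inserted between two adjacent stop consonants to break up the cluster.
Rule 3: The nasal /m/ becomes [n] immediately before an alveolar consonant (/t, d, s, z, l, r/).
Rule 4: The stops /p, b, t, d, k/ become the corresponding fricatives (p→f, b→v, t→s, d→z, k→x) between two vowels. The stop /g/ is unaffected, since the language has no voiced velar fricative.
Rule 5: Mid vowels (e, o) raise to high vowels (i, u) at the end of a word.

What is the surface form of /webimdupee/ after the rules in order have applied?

wevinduvei

Rule 1 (intervocalic voicing): /p/ is a voiceless stop between vowels /u/ and /e/, so it voices to [b]. /webimdupee/ → webimdubee.
Rule 2 (stop-cluster i-epenthesis): no segment meets the environment; /webimdubee/ is unchanged.
Rule 3 (nasal place assimilation): /m/ precedes the alveolar consonant /d/, so it assimilates in place to [n]. /webimdubee/ → webindubee.
Rule 4 (intervocalic spirantization): /b/ is a stop between vowels /e/ and /i/, so it spirantizes to the fricative [v]. /b/ is a stop between vowels /u/ and /e/, so it spirantizes to the fricative [v]. /webindubee/ → wevinduvee.
Rule 5 (final vowel raising): /e/ is a mid vowel in word-final position, so it raises to [i]. /wevinduvee/ → wevinduvei.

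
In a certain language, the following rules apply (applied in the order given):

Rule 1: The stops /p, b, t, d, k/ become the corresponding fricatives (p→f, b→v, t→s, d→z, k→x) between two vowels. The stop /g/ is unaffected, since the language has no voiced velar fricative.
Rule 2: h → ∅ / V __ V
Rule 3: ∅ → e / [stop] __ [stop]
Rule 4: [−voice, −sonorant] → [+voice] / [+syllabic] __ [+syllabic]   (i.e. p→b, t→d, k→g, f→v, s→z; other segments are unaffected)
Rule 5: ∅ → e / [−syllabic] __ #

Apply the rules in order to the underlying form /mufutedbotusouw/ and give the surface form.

muvuzedebozuzouwe

Rule 1 (intervocalic spirantization): /t/ is a stop between vowels /u/ and /e/, so it spirantizes to the fricative [s]. /t/ is a stop between vowels /o/ and /u/, so it spirantizes to the fricative [s]. /mufutedbotusouw/ → mufusedbosusouw.
Rule 2 (intervocalic h-deletion): no segment meets the environment; /mufusedbosusouw/ is unchanged.
Rule 3 (stop-cluster e-epenthesis): /d/ and /b/ form a stop–stop cluster, so [e] is inserted between them. /mufusedbosusouw/ → mufusedebosusouw.
Rule 4 (intervocalic voicing): /f/ is a voiceless obstruent between vowels /u/ and /u/, so it voices to [v]. /s/ is a voiceless obstruent between vowels /u/ and /e/, so it voices to [z]. /s/ is a voiceless obstruent between vowels /o/ and /u/, so it voices to [z]. /s/ is a voiceless obstruent between vowels /u/ and /o/, so it voices to [z]. /mufusedebosusouw/ → muvuzedebozuzouw.
Rule 5 (final e-epenthesis): the form ends in the consonant /w/, so [e] is inserted word-finally. /muvuzedebozuzouw/ → muvuzedebozuzouwe.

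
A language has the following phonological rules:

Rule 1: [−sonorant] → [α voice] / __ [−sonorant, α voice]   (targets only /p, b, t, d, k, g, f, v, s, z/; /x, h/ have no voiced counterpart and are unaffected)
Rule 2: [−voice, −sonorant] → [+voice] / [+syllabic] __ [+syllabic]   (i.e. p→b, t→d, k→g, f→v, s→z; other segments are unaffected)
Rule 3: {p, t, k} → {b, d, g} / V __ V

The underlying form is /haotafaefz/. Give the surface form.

haodavaevz

Rule 1 (regressive voicing assimilation): /f/ precedes the voiced obstruent /z/, so it voices to [v] by assimilation. /haotafaefz/ → haotafaevz.
Rule 2 (intervocalic voicing): /t/ is a voiceless obstruent between vowels /o/ and /a/, so it voices to [d]. /f/ is a voiceless obstruent between vowels /a/ and /a/, so it voices to [v]. /haotafaevz/ → haodavaevz.
Rule 3 (intervocalic voicing): no segment meets the environment; /haodavaevz/ is unchanged.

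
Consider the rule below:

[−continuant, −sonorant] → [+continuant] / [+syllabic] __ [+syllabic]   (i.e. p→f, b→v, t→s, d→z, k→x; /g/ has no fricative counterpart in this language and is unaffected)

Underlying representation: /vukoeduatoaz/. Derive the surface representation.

/k/ is a stop between vowels /u/ and /o/, so it spirantizes to the fricative [x].
/d/ is a stop between vowels /e/ and /u/, so it spirantizes to the fricative [z].
/t/ is a stop between vowels /a/ and /o/, so it spirantizes to the fricative [s].
Surface form: [vuxoezuasoaz].

vuxoezuasoaz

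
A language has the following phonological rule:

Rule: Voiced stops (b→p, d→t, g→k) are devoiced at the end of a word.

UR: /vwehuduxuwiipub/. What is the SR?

Scanning /vwehuduxuwiipub/: /d/ at position 6 is not in the conditioning environment; /b/ is a voiced stop in word-final position, so it devoices to [p].
Result: [vwehuduxuwiipup].

vwehuduxuwiipup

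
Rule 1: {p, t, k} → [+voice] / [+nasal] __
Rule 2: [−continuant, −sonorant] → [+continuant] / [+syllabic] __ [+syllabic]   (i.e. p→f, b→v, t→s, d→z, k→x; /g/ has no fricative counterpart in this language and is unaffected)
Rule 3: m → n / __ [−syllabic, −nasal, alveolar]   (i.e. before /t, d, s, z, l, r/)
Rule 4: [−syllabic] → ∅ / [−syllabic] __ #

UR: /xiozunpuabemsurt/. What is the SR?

xiozunbuavensur

Rule 1 (post-nasal voicing): /p/ is a voiceless stop immediately after the nasal /n/, so it voices to [b]. /xiozunpuabemsurt/ → xiozunbuabemsurt.
Rule 2 (intervocalic spirantization): /b/ is a stop between vowels /a/ and /e/, so it spirantizes to the fricative [v]. /xiozunbuabemsurt/ → xiozunbuavemsurt.
Rule 3 (nasal place assimilation): /m/ precedes the alveolar consonant /s/, so it assimilates in place to [n]. /xiozunbuavemsurt/ → xiozunbuavensurt.
Rule 4 (final cluster simplification): /t/ is the second consonant of a word-final cluster /rt/, so it deletes. /xiozunbuavensurt/ → xiozunbuavensur.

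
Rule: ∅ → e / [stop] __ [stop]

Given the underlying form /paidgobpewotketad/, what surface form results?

paidegobepewoteketad

/d/ and /g/ form a stop–stop cluster, so [e] is inserted between them.
/b/ and /p/ form a stop–stop cluster, so [e] is inserted between them.
/t/ and /k/ form a stop–stop cluster, so [e] is inserted between them.
Surface form: [paidegobepewoteketad].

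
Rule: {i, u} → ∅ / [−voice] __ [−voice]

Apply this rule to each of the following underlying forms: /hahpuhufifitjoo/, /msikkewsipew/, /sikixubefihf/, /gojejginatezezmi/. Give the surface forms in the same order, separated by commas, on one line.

hahphfftjoo, mskkewspew, skxubefhf, gojejginatezezmi

/hahpuhufifitjoo/: /u/ is a high vowel flanked by voiceless consonants /p/ and /h/, so it deletes. /u/ is a high vowel flanked by voiceless consonants /h/ and /f/, so it deletes. /i/ is a high vowel flanked by voiceless consonants /f/ and /f/, so it deletes. /i/ is a high vowel flanked by voiceless consonants /f/ and /t/, so it deletes. → [hahphfftjoo].
/msikkewsipew/: /i/ is a high vowel flanked by voiceless consonants /s/ and /k/, so it deletes. /i/ is a high vowel flanked by voiceless consonants /s/ and /p/, so it deletes. → [mskkewspew].
/sikixubefihf/: /i/ is a high vowel flanked by voiceless consonants /s/ and /k/, so it deletes. /i/ is a high vowel flanked by voiceless consonants /k/ and /x/, so it deletes. /i/ is a high vowel flanked by voiceless consonants /f/ and /h/, so it deletes. → [skxubefhf].
/gojejginatezezmi/: the rule's environment is not met; surfaces unchanged as [gojejginatezezmi].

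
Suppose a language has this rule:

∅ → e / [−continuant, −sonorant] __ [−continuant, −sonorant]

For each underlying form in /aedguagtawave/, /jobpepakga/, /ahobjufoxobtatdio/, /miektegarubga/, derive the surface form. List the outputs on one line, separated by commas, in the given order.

/aedguagtawave/: /d/ and /g/ form a stop–stop cluster, so [e] is inserted between them. /g/ and /t/ form a stop–stop cluster, so [e] is inserted between them. → [aedeguagetawave].
/jobpepakga/: /b/ and /p/ form a stop–stop cluster, so [e] is inserted between them. /k/ and /g/ form a stop–stop cluster, so [e] is inserted between them. → [jobepepakega].
/ahobjufoxobtatdio/: /b/ and /t/ form a stop–stop cluster, so [e] is inserted between them. /t/ and /d/ form a stop–stop cluster, so [e] is inserted between them. → [ahobjufoxobetatedio].
/miektegarubga/: /k/ and /t/ form a stop–stop cluster, so [e] is inserted between them. /b/ and /g/ form a stop–stop cluster, so [e] is inserted between them. → [mieketegarubega].

aedeguagetawave, jobepepakega, ahobjufoxobetatedio, mieketegarubega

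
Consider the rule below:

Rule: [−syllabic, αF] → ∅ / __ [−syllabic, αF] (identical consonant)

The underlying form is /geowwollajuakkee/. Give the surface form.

geowolajuakee

/ww/ is a geminate; the first /w/ deletes.
/ll/ is a geminate; the first /l/ deletes.
/kk/ is a geminate; the first /k/ deletes.
The other instances of /g/, /w/, /l/, /j/, /k/ do not occur in the required environment and remain unchanged.
Surface form: [geowolajuakee].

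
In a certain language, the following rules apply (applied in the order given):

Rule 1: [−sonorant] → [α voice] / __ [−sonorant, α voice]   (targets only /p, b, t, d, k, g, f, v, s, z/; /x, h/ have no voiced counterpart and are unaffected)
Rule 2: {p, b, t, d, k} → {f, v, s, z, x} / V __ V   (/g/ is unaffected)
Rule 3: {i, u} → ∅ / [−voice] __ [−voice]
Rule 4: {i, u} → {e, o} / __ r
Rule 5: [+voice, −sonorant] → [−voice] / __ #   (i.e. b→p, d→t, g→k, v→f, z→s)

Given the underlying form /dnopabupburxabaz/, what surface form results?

Rule 1 (regressive voicing assimilation): /p/ precedes the voiced obstruent /b/, so it voices to [b] by assimilation. /dnopabupburxabaz/ → dnopabubburxabaz.
Rule 2 (intervocalic spirantization): /p/ is a stop between vowels /o/ and /a/, so it spirantizes to the fricative [f]. /b/ is a stop between vowels /a/ and /u/, so it spirantizes to the fricative [v]. /b/ is a stop between vowels /a/ and /a/, so it spirantizes to the fricative [v]. /dnopabubburxabaz/ → dnofavubburxavaz.
Rule 3 (high vowel syncope): no segment meets the environment; /dnofavubburxavaz/ is unchanged.
Rule 4 (pre-rhotic lowering): /u/ is a high vowel immediately before /r/, so it lowers to [o]. /dnofavubburxavaz/ → dnofavubborxavaz.
Rule 5 (final devoicing): /z/ is a voiced obstruent in word-final position, so it devoices to [s]. /dnofavubborxavaz/ → dnofavubborxavas.

dnofavubborxavas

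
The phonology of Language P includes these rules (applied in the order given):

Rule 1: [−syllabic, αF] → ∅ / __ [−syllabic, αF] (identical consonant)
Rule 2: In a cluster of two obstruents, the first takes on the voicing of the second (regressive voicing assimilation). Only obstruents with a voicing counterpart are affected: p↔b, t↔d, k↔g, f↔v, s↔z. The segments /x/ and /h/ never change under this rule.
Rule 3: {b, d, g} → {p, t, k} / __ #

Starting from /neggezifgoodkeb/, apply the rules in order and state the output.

negezivgootkep

Rule 1 (degemination): /gg/ is a geminate; the first /g/ deletes. /neggezifgoodkeb/ → negezifgoodkeb.
Rule 2 (regressive voicing assimilation): /f/ precedes the voiced obstruent /g/, so it voices to [v] by assimilation. /d/ precedes the voiceless obstruent /k/, so it devoices to [t] by assimilation. /negezifgoodkeb/ → negezivgootkeb.
Rule 3 (final devoicing): /b/ is a voiced stop in word-final position, so it devoices to [p]. /negezivgootkeb/ → negezivgootkep.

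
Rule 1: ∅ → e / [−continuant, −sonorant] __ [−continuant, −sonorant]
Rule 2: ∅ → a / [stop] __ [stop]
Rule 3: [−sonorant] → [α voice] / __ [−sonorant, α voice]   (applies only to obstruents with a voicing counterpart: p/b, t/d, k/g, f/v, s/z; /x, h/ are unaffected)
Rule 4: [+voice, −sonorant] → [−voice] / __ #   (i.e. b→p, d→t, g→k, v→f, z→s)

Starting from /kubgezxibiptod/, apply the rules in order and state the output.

Rule 1 (stop-cluster e-epenthesis): /b/ and /g/ form a stop–stop cluster, so [e] is inserted between them. /p/ and /t/ form a stop–stop cluster, so [e] is inserted between them. /kubgezxibiptod/ → kubegezxibipetod.
Rule 2 (stop-cluster a-epenthesis): no segment meets the environment; /kubegezxibipetod/ is unchanged.
Rule 3 (regressive voicing assimilation): /z/ precedes the voiceless obstruent /x/, so it devoices to [s] by assimilation. /kubegezxibipetod/ → kubegesxibipetod.
Rule 4 (final devoicing): /d/ is a voiced obstruent in word-final position, so it devoices to [t]. /kubegesxibipetod/ → kubegesxibipetot.

kubegesxibipetot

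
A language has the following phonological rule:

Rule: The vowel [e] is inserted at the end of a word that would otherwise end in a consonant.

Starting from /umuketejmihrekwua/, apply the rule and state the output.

umuketejmihrekwua

No segment of /umuketejmihrekwua/ meets the structural description of the rule, so the form surfaces unchanged.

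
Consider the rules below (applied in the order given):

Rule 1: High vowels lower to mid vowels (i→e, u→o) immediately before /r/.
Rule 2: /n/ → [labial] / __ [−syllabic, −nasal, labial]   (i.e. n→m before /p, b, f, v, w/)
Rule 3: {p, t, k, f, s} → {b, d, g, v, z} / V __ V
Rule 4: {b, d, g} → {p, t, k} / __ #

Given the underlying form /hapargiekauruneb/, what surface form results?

Rule 1 (pre-rhotic lowering): /u/ is a high vowel immediately before /r/, so it lowers to [o]. /hapargiekauruneb/ → hapargiekaoruneb.
Rule 2 (nasal place assimilation): no segment meets the environment; /hapargiekaoruneb/ is unchanged.
Rule 3 (intervocalic voicing): /p/ is a voiceless obstruent between vowels /a/ and /a/, so it voices to [b]. /k/ is a voiceless obstruent between vowels /e/ and /a/, so it voices to [g]. /hapargiekaoruneb/ → habargiegaoruneb.
Rule 4 (final devoicing): /b/ is a voiced stop in word-final position, so it devoices to [p]. /habargiegaoruneb/ → habargiegaorunep.

habargiegaorunep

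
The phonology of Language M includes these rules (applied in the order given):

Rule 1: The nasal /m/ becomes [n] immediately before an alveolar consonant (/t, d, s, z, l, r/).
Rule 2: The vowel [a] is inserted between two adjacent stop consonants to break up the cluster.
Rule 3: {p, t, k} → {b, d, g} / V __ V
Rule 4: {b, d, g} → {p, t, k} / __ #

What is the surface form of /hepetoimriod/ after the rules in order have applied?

Rule 1 (nasal place assimilation): /m/ precedes the alveolar consonant /r/, so it assimilates in place to [n]. /hepetoimriod/ → hepetoinriod.
Rule 2 (stop-cluster a-epenthesis): no segment meets the environment; /hepetoinriod/ is unchanged.
Rule 3 (intervocalic voicing): /p/ is a voiceless stop between vowels /e/ and /e/, so it voices to [b]. /t/ is a voiceless stop between vowels /e/ and /o/, so it voices to [d]. /hepetoinriod/ → hebedoinriod.
Rule 4 (final devoicing): /d/ is a voiced stop in word-final position, so it devoices to [t]. /hebedoinriod/ → hebedoinriot.

hebedoinriot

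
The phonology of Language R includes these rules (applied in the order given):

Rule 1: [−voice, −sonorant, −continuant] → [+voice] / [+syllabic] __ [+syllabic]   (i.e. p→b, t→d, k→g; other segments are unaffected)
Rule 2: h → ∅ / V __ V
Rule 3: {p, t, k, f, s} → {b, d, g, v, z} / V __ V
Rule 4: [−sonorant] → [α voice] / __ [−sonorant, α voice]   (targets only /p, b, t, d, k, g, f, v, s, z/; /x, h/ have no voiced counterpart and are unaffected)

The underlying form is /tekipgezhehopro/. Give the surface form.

Rule 1 (intervocalic voicing): /k/ is a voiceless stop between vowels /e/ and /i/, so it voices to [g]. /tekipgezhehopro/ → tegipgezhehopro.
Rule 2 (intervocalic h-deletion): /h/ occurs between vowels /e/ and /o/, so it deletes. /tegipgezhehopro/ → tegipgezheopro.
Rule 3 (intervocalic voicing): no segment meets the environment; /tegipgezheopro/ is unchanged.
Rule 4 (regressive voicing assimilation): /p/ precedes the voiced obstruent /g/, so it voices to [b] by assimilation. /z/ precedes the voiceless obstruent /h/, so it devoices to [s] by assimilation. /tegipgezheopro/ → tegibgesheopro.

tegibgesheopro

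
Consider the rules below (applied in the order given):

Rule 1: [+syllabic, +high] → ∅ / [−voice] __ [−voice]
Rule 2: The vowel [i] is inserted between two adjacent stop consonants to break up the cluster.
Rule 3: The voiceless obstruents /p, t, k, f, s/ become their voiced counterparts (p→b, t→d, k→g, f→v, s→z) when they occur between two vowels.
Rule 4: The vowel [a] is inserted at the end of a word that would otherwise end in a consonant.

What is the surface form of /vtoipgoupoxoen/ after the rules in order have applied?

Rule 1 (high vowel syncope): no segment meets the environment; /vtoipgoupoxoen/ is unchanged.
Rule 2 (stop-cluster i-epenthesis): /p/ and /g/ form a stop–stop cluster, so [i] is inserted between them. /vtoipgoupoxoen/ → vtoipigoupoxoen.
Rule 3 (intervocalic voicing): /p/ is a voiceless obstruent between vowels /i/ and /i/, so it voices to [b]. /p/ is a voiceless obstruent between vowels /u/ and /o/, so it voices to [b]. /vtoipigoupoxoen/ → vtoibigouboxoen.
Rule 4 (final a-epenthesis): the form ends in the consonant /n/, so [a] is inserted word-finally. /vtoibigouboxoen/ → vtoibigouboxoena.

vtoibigouboxoena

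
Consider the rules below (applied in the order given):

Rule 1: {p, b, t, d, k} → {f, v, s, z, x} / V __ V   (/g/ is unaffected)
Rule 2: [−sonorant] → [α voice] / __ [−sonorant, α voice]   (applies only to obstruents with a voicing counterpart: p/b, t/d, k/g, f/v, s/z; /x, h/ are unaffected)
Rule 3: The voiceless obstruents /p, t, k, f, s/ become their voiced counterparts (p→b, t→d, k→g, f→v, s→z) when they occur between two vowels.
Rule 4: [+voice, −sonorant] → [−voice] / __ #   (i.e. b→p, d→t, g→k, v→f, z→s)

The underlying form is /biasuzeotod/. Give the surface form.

biazuzeozot

Rule 1 (intervocalic spirantization): /t/ is a stop between vowels /o/ and /o/, so it spirantizes to the fricative [s]. /biasuzeotod/ → biasuzeosod.
Rule 2 (regressive voicing assimilation): no segment meets the environment; /biasuzeosod/ is unchanged.
Rule 3 (intervocalic voicing): /s/ is a voiceless obstruent between vowels /a/ and /u/, so it voices to [z]. /s/ is a voiceless obstruent between vowels /o/ and /o/, so it voices to [z]. /biasuzeosod/ → biazuzeozod.
Rule 4 (final devoicing): /d/ is a voiced obstruent in word-final position, so it devoices to [t]. /biazuzeozod/ → biazuzeozot.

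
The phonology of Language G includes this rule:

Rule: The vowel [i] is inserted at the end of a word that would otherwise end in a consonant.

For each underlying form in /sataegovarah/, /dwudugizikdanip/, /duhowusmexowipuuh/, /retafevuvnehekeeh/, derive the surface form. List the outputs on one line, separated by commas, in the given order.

sataegovarahi, dwudugizikdanipi, duhowusmexowipuuhi, retafevuvnehekeehi

/sataegovarah/: the form ends in the consonant /h/, so [i] is inserted word-finally. → [sataegovarahi].
/dwudugizikdanip/: the form ends in the consonant /p/, so [i] is inserted word-finally. → [dwudugizikdanipi].
/duhowusmexowipuuh/: the form ends in the consonant /h/, so [i] is inserted word-finally. → [duhowusmexowipuuhi].
/retafevuvnehekeeh/: the form ends in the consonant /h/, so [i] is inserted word-finally. → [retafevuvnehekeehi].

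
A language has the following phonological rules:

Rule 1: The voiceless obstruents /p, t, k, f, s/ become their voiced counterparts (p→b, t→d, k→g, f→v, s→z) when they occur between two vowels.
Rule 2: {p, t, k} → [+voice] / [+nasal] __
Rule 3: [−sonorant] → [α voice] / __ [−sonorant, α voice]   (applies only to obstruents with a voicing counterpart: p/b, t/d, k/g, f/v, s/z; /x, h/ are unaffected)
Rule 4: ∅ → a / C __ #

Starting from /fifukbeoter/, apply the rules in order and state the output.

Rule 1 (intervocalic voicing): /f/ is a voiceless obstruent between vowels /i/ and /u/, so it voices to [v]. /t/ is a voiceless obstruent between vowels /o/ and /e/, so it voices to [d]. /fifukbeoter/ → fivukbeoder.
Rule 2 (post-nasal voicing): no segment meets the environment; /fivukbeoder/ is unchanged.
Rule 3 (regressive voicing assimilation): /k/ precedes the voiced obstruent /b/, so it voices to [g] by assimilation. /fivukbeoder/ → fivugbeoder.
Rule 4 (final a-epenthesis): the form ends in the consonant /r/, so [a] is inserted word-finally. /fivugbeoder/ → fivugbeodera.

fivugbeodera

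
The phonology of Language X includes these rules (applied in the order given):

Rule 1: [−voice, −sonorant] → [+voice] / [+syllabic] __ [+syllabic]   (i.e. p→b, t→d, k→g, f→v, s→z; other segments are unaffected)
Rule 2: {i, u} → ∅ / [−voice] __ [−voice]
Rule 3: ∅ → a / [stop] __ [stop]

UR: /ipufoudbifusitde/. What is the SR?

ibuvoudabivuzitade

Rule 1 (intervocalic voicing): /p/ is a voiceless obstruent between vowels /i/ and /u/, so it voices to [b]. /f/ is a voiceless obstruent between vowels /u/ and /o/, so it voices to [v]. /f/ is a voiceless obstruent between vowels /i/ and /u/, so it voices to [v]. /s/ is a voiceless obstruent between vowels /u/ and /i/, so it voices to [z]. /ipufoudbifusitde/ → ibuvoudbivuzitde.
Rule 2 (high vowel syncope): no segment meets the environment; /ibuvoudbivuzitde/ is unchanged.
Rule 3 (stop-cluster a-epenthesis): /d/ and /b/ form a stop–stop cluster, so [a] is inserted between them. /t/ and /d/ form a stop–stop cluster, so [a] is inserted between them. /ibuvoudbivuzitde/ → ibuvoudabivuzitade.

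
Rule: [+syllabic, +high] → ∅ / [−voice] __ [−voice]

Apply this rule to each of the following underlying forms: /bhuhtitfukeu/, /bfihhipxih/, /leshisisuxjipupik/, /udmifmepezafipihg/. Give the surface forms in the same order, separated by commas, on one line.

/bhuhtitfukeu/: /u/ is a high vowel flanked by voiceless consonants /h/ and /h/, so it deletes. /i/ is a high vowel flanked by voiceless consonants /t/ and /t/, so it deletes. /u/ is a high vowel flanked by voiceless consonants /f/ and /k/, so it deletes. → [bhhttfkeu].
/bfihhipxih/: /i/ is a high vowel flanked by voiceless consonants /f/ and /h/, so it deletes. /i/ is a high vowel flanked by voiceless consonants /h/ and /p/, so it deletes. /i/ is a high vowel flanked by voiceless consonants /x/ and /h/, so it deletes. → [bfhhpxh].
/leshisisuxjipupik/: /i/ is a high vowel flanked by voiceless consonants /h/ and /s/, so it deletes. /i/ is a high vowel flanked by voiceless consonants /s/ and /s/, so it deletes. /u/ is a high vowel flanked by voiceless consonants /s/ and /x/, so it deletes. /u/ is a high vowel flanked by voiceless consonants /p/ and /p/, so it deletes. /i/ is a high vowel flanked by voiceless consonants /p/ and /k/, so it deletes. → [leshssxjippk].
/udmifmepezafipihg/: /i/ is a high vowel flanked by voiceless consonants /f/ and /p/, so it deletes. /i/ is a high vowel flanked by voiceless consonants /p/ and /h/, so it deletes. → [udmifmepezafphg].

bhhttfkeu, bfhhpxh, leshssxjippk, udmifmepezafphg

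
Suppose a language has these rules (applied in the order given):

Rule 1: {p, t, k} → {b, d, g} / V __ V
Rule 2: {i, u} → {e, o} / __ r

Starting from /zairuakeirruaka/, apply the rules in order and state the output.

Rule 1 (intervocalic voicing): /k/ is a voiceless stop between vowels /a/ and /e/, so it voices to [g]. /k/ is a voiceless stop between vowels /a/ and /a/, so it voices to [g]. /zairuakeirruaka/ → zairuageirruaga.
Rule 2 (pre-rhotic lowering): /i/ is a high vowel immediately before /r/, so it lowers to [e]. /i/ is a high vowel immediately before /r/, so it lowers to [e]. /zairuageirruaga/ → zaeruageerruaga.

zaeruageerruaga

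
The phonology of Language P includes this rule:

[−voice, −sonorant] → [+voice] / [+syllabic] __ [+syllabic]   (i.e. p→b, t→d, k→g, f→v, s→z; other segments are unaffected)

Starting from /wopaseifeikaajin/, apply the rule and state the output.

/p/ is a voiceless obstruent between vowels /o/ and /a/, so it voices to [b].
/s/ is a voiceless obstruent between vowels /a/ and /e/, so it voices to [z].
/f/ is a voiceless obstruent between vowels /i/ and /e/, so it voices to [v].
/k/ is a voiceless obstruent between vowels /i/ and /a/, so it voices to [g].
Surface form: [wobazeiveigaajin].

wobazeiveigaajin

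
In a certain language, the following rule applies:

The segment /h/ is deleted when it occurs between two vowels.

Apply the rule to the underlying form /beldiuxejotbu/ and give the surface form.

No segment of /beldiuxejotbu/ meets the structural description of the rule, so the form surfaces unchanged.

beldiuxejotbu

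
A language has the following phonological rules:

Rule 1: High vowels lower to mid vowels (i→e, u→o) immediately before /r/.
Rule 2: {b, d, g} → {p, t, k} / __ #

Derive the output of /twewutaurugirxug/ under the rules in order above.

twewutaorugerxuk

Rule 1 (pre-rhotic lowering): /u/ is a high vowel immediately before /r/, so it lowers to [o]. /i/ is a high vowel immediately before /r/, so it lowers to [e]. /twewutaurugirxug/ → twewutaorugerxug.
Rule 2 (final devoicing): /g/ is a voiced stop in word-final position, so it devoices to [k]. /twewutaorugerxug/ → twewutaorugerxuk.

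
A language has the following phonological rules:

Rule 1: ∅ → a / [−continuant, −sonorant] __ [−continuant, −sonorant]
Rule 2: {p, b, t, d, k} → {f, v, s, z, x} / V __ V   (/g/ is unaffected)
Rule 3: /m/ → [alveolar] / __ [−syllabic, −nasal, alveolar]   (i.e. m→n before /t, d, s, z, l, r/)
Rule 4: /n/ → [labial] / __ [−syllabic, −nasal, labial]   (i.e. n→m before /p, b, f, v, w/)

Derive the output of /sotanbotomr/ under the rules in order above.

sosambosonr

Rule 1 (stop-cluster a-epenthesis): no segment meets the environment; /sotanbotomr/ is unchanged.
Rule 2 (intervocalic spirantization): /t/ is a stop between vowels /o/ and /a/, so it spirantizes to the fricative [s]. /t/ is a stop between vowels /o/ and /o/, so it spirantizes to the fricative [s]. /sotanbotomr/ → sosanbosomr.
Rule 3 (nasal place assimilation): /m/ precedes the alveolar consonant /r/, so it assimilates in place to [n]. /sosanbosomr/ → sosanbosonr.
Rule 4 (nasal place assimilation): /n/ precedes the labial consonant /b/, so it assimilates in place to [m]. /sosanbosonr/ → sosambosonr.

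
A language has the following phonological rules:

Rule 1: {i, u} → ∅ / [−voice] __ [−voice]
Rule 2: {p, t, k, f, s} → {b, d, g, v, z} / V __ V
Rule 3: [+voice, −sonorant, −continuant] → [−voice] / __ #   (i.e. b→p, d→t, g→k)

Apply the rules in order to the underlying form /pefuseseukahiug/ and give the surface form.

Rule 1 (high vowel syncope): /u/ is a high vowel flanked by voiceless consonants /f/ and /s/, so it deletes. /pefuseseukahiug/ → pefseseukahiug.
Rule 2 (intervocalic voicing): /s/ is a voiceless obstruent between vowels /e/ and /e/, so it voices to [z]. /k/ is a voiceless obstruent between vowels /u/ and /a/, so it voices to [g]. /pefseseukahiug/ → pefsezeugahiug.
Rule 3 (final devoicing): /g/ is a voiced stop in word-final position, so it devoices to [k]. /pefsezeugahiug/ → pefsezeugahiuk.

pefsezeugahiuk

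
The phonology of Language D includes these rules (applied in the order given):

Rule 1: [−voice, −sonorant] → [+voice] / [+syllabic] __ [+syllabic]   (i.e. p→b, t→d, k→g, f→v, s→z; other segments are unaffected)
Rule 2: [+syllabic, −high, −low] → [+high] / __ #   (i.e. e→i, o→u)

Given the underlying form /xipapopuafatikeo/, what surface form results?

Rule 1 (intervocalic voicing): /p/ is a voiceless obstruent between vowels /i/ and /a/, so it voices to [b]. /p/ is a voiceless obstruent between vowels /a/ and /o/, so it voices to [b]. /p/ is a voiceless obstruent between vowels /o/ and /u/, so it voices to [b]. /f/ is a voiceless obstruent between vowels /a/ and /a/, so it voices to [v]. /t/ is a voiceless obstruent between vowels /a/ and /i/, so it voices to [d]. /k/ is a voiceless obstruent between vowels /i/ and /e/, so it voices to [g]. /xipapopuafatikeo/ → xibabobuavadigeo.
Rule 2 (final vowel raising): /o/ is a mid vowel in word-final position, so it raises to [u]. /xibabobuavadigeo/ → xibabobuavadigeu.

xibabobuavadigeu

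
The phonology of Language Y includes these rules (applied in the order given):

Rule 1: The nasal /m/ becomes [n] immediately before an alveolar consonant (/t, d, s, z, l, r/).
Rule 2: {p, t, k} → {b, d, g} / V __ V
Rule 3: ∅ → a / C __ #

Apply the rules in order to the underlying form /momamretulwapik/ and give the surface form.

Rule 1 (nasal place assimilation): /m/ precedes the alveolar consonant /r/, so it assimilates in place to [n]. /momamretulwapik/ → momanretulwapik.
Rule 2 (intervocalic voicing): /t/ is a voiceless stop between vowels /e/ and /u/, so it voices to [d]. /p/ is a voiceless stop between vowels /a/ and /i/, so it voices to [b]. /momanretulwapik/ → momanredulwabik.
Rule 3 (final a-epenthesis): the form ends in the consonant /k/, so [a] is inserted word-finally. /momanredulwabik/ → momanredulwabika.

momanredulwabika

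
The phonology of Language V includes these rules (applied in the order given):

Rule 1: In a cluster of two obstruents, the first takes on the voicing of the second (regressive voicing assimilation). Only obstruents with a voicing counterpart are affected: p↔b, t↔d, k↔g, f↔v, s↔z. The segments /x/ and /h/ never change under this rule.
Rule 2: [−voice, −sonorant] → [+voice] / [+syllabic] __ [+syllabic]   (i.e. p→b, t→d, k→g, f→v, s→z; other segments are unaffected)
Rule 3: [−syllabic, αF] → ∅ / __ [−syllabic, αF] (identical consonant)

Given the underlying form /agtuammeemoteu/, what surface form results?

Rule 1 (regressive voicing assimilation): /g/ precedes the voiceless obstruent /t/, so it devoices to [k] by assimilation. /agtuammeemoteu/ → aktuammeemoteu.
Rule 2 (intervocalic voicing): /t/ is a voiceless obstruent between vowels /o/ and /e/, so it voices to [d]. /aktuammeemoteu/ → aktuammeemodeu.
Rule 3 (degemination): /mm/ is a geminate; the first /m/ deletes. /aktuammeemodeu/ → aktuameemodeu.

aktuameemodeu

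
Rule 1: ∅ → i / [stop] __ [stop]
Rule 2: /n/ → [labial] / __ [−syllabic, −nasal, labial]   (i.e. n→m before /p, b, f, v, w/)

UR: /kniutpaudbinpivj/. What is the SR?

Rule 1 (stop-cluster i-epenthesis): /t/ and /p/ form a stop–stop cluster, so [i] is inserted between them. /d/ and /b/ form a stop–stop cluster, so [i] is inserted between them. /kniutpaudbinpivj/ → kniutipaudibinpivj.
Rule 2 (nasal place assimilation): /n/ precedes the labial consonant /p/, so it assimilates in place to [m]. /kniutipaudibinpivj/ → kniutipaudibimpivj.

kniutipaudibimpivj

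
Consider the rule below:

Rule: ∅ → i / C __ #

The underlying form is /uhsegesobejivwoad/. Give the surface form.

uhsegesobejivwoadi

the form ends in the consonant /d/, so [i] is inserted word-finally.
Surface form: [uhsegesobejivwoadi].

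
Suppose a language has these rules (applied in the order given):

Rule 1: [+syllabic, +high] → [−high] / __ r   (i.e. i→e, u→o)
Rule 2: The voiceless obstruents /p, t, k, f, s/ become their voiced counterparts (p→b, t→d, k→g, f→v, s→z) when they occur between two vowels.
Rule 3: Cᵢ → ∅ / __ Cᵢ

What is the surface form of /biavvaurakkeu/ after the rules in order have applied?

Rule 1 (pre-rhotic lowering): /u/ is a high vowel immediately before /r/, so it lowers to [o]. /biavvaurakkeu/ → biavvaorakkeu.
Rule 2 (intervocalic voicing): no segment meets the environment; /biavvaorakkeu/ is unchanged.
Rule 3 (degemination): /vv/ is a geminate; the first /v/ deletes. /kk/ is a geminate; the first /k/ deletes. /biavvaorakkeu/ → biavaorakeu.

biavaorakeu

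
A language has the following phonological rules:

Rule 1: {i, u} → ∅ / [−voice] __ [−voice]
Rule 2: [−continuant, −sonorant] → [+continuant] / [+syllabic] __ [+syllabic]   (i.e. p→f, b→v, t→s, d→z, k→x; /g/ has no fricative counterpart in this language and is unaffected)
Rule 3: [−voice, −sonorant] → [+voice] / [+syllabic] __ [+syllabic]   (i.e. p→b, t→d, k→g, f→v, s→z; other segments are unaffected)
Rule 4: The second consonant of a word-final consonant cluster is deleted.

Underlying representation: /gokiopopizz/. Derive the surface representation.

Rule 1 (high vowel syncope): no segment meets the environment; /gokiopopizz/ is unchanged.
Rule 2 (intervocalic spirantization): /k/ is a stop between vowels /o/ and /i/, so it spirantizes to the fricative [x]. /p/ is a stop between vowels /o/ and /o/, so it spirantizes to the fricative [f]. /p/ is a stop between vowels /o/ and /i/, so it spirantizes to the fricative [f]. /gokiopopizz/ → goxiofofizz.
Rule 3 (intervocalic voicing): /f/ is a voiceless obstruent between vowels /o/ and /o/, so it voices to [v]. /f/ is a voiceless obstruent between vowels /o/ and /i/, so it voices to [v]. /goxiofofizz/ → goxiovovizz.
Rule 4 (final cluster simplification): /z/ is the second consonant of a word-final cluster /zz/, so it deletes. /goxiovovizz/ → goxiovoviz.

goxiovoviz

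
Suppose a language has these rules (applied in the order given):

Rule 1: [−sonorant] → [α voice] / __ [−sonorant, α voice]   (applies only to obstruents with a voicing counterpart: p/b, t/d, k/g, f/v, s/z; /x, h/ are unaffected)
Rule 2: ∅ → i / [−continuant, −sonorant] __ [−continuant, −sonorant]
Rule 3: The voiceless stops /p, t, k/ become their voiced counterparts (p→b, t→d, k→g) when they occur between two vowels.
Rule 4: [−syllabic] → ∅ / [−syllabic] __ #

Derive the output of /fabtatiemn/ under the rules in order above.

Rule 1 (regressive voicing assimilation): /b/ precedes the voiceless obstruent /t/, so it devoices to [p] by assimilation. /fabtatiemn/ → faptatiemn.
Rule 2 (stop-cluster i-epenthesis): /p/ and /t/ form a stop–stop cluster, so [i] is inserted between them. /faptatiemn/ → fapitatiemn.
Rule 3 (intervocalic voicing): /p/ is a voiceless stop between vowels /a/ and /i/, so it voices to [b]. /t/ is a voiceless stop between vowels /i/ and /a/, so it voices to [d]. /t/ is a voiceless stop between vowels /a/ and /i/, so it voices to [d]. /fapitatiemn/ → fabidadiemn.
Rule 4 (final cluster simplification): /n/ is the second consonant of a word-final cluster /mn/, so it deletes. /fabidadiemn/ → fabidadiem.

fabidadiem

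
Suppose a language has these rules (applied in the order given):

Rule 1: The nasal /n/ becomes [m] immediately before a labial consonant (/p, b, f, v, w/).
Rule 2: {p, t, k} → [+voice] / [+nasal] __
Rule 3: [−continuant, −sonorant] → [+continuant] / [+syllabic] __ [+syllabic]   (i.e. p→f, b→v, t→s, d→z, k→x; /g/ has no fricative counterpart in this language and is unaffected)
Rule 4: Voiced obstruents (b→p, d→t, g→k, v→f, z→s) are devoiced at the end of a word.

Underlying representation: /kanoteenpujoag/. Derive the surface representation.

Rule 1 (nasal place assimilation): /n/ precedes the labial consonant /p/, so it assimilates in place to [m]. /kanoteenpujoag/ → kanoteempujoag.
Rule 2 (post-nasal voicing): /p/ is a voiceless stop immediately after the nasal /m/, so it voices to [b]. /kanoteempujoag/ → kanoteembujoag.
Rule 3 (intervocalic spirantization): /t/ is a stop between vowels /o/ and /e/, so it spirantizes to the fricative [s]. /kanoteembujoag/ → kanoseembujoag.
Rule 4 (final devoicing): /g/ is a voiced obstruent in word-final position, so it devoices to [k]. /kanoseembujoag/ → kanoseembujoak.

kanoseembujoak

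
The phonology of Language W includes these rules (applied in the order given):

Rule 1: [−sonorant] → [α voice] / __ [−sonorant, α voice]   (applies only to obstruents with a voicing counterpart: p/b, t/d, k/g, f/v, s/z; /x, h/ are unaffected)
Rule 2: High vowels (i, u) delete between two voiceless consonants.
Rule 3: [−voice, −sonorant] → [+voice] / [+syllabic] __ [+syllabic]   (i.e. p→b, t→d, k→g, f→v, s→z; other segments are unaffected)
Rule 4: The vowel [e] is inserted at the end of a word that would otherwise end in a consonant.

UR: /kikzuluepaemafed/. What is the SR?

Rule 1 (regressive voicing assimilation): /k/ precedes the voiced obstruent /z/, so it voices to [g] by assimilation. /kikzuluepaemafed/ → kigzuluepaemafed.
Rule 2 (high vowel syncope): no segment meets the environment; /kigzuluepaemafed/ is unchanged.
Rule 3 (intervocalic voicing): /p/ is a voiceless obstruent between vowels /e/ and /a/, so it voices to [b]. /f/ is a voiceless obstruent between vowels /a/ and /e/, so it voices to [v]. /kigzuluepaemafed/ → kigzuluebaemaved.
Rule 4 (final e-epenthesis): the form ends in the consonant /d/, so [e] is inserted word-finally. /kigzuluebaemaved/ → kigzuluebaemavede.

kigzuluebaemavede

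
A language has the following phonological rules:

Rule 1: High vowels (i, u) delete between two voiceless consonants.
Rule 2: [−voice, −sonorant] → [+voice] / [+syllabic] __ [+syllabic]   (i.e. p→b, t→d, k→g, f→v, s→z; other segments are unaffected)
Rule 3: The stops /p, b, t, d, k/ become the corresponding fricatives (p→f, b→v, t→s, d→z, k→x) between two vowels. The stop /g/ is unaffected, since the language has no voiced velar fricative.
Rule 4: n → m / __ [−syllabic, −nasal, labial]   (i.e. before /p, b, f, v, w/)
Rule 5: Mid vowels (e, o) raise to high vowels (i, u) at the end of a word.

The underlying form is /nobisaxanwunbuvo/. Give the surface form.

novizaxamwumbuvu

Rule 1 (high vowel syncope): no segment meets the environment; /nobisaxanwunbuvo/ is unchanged.
Rule 2 (intervocalic voicing): /s/ is a voiceless obstruent between vowels /i/ and /a/, so it voices to [z]. /nobisaxanwunbuvo/ → nobizaxanwunbuvo.
Rule 3 (intervocalic spirantization): /b/ is a stop between vowels /o/ and /i/, so it spirantizes to the fricative [v]. /nobizaxanwunbuvo/ → novizaxanwunbuvo.
Rule 4 (nasal place assimilation): /n/ precedes the labial consonant /w/, so it assimilates in place to [m]. /n/ precedes the labial consonant /b/, so it assimilates in place to [m]. /novizaxanwunbuvo/ → novizaxamwumbuvo.
Rule 5 (final vowel raising): /o/ is a mid vowel in word-final position, so it raises to [u]. /novizaxamwumbuvo/ → novizaxamwumbuvu.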